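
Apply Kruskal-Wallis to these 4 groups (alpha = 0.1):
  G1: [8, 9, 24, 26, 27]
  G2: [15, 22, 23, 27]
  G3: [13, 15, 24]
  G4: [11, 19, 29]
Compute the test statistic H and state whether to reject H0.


Step 1: Combine all N = 15 observations and assign midranks.
sorted (value, group, rank): (8,G1,1), (9,G1,2), (11,G4,3), (13,G3,4), (15,G2,5.5), (15,G3,5.5), (19,G4,7), (22,G2,8), (23,G2,9), (24,G1,10.5), (24,G3,10.5), (26,G1,12), (27,G1,13.5), (27,G2,13.5), (29,G4,15)
Step 2: Sum ranks within each group.
R_1 = 39 (n_1 = 5)
R_2 = 36 (n_2 = 4)
R_3 = 20 (n_3 = 3)
R_4 = 25 (n_4 = 3)
Step 3: H = 12/(N(N+1)) * sum(R_i^2/n_i) - 3(N+1)
     = 12/(15*16) * (39^2/5 + 36^2/4 + 20^2/3 + 25^2/3) - 3*16
     = 0.050000 * 969.867 - 48
     = 0.493333.
Step 4: Ties present; correction factor C = 1 - 18/(15^3 - 15) = 0.994643. Corrected H = 0.493333 / 0.994643 = 0.495990.
Step 5: Under H0, H ~ chi^2(3); p-value = 0.919771.
Step 6: alpha = 0.1. fail to reject H0.

H = 0.4960, df = 3, p = 0.919771, fail to reject H0.


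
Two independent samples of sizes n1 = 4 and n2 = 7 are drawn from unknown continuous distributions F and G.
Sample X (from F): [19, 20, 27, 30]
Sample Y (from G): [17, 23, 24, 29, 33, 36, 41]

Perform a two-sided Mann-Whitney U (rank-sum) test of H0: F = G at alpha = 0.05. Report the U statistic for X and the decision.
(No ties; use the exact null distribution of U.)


Step 1: Combine and sort all 11 observations; assign midranks.
sorted (value, group): (17,Y), (19,X), (20,X), (23,Y), (24,Y), (27,X), (29,Y), (30,X), (33,Y), (36,Y), (41,Y)
ranks: 17->1, 19->2, 20->3, 23->4, 24->5, 27->6, 29->7, 30->8, 33->9, 36->10, 41->11
Step 2: Rank sum for X: R1 = 2 + 3 + 6 + 8 = 19.
Step 3: U_X = R1 - n1(n1+1)/2 = 19 - 4*5/2 = 19 - 10 = 9.
       U_Y = n1*n2 - U_X = 28 - 9 = 19.
Step 4: No ties, so the exact null distribution of U (based on enumerating the C(11,4) = 330 equally likely rank assignments) gives the two-sided p-value.
Step 5: p-value = 0.412121; compare to alpha = 0.05. fail to reject H0.

U_X = 9, p = 0.412121, fail to reject H0 at alpha = 0.05.


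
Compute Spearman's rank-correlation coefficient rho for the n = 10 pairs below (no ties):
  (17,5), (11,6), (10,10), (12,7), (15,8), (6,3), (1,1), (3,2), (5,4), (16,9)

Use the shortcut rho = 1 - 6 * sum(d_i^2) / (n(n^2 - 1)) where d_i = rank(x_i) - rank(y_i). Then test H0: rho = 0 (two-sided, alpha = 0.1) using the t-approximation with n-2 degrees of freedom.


Step 1: Rank x and y separately (midranks; no ties here).
rank(x): 17->10, 11->6, 10->5, 12->7, 15->8, 6->4, 1->1, 3->2, 5->3, 16->9
rank(y): 5->5, 6->6, 10->10, 7->7, 8->8, 3->3, 1->1, 2->2, 4->4, 9->9
Step 2: d_i = R_x(i) - R_y(i); compute d_i^2.
  (10-5)^2=25, (6-6)^2=0, (5-10)^2=25, (7-7)^2=0, (8-8)^2=0, (4-3)^2=1, (1-1)^2=0, (2-2)^2=0, (3-4)^2=1, (9-9)^2=0
sum(d^2) = 52.
Step 3: rho = 1 - 6*52 / (10*(10^2 - 1)) = 1 - 312/990 = 0.684848.
Step 4: Under H0, t = rho * sqrt((n-2)/(1-rho^2)) = 2.6583 ~ t(8).
Step 5: Two-sided p-value from the t-distribution with 8 df = 0.028883.
Step 6: alpha = 0.1. reject H0.

rho = 0.6848, p = 0.028883, reject H0 at alpha = 0.1.


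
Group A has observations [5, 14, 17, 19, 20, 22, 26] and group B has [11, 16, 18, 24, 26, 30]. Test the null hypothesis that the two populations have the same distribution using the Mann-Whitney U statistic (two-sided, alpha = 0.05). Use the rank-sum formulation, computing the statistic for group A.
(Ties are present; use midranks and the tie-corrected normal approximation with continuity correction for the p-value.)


Step 1: Combine and sort all 13 observations; assign midranks.
sorted (value, group): (5,X), (11,Y), (14,X), (16,Y), (17,X), (18,Y), (19,X), (20,X), (22,X), (24,Y), (26,X), (26,Y), (30,Y)
ranks: 5->1, 11->2, 14->3, 16->4, 17->5, 18->6, 19->7, 20->8, 22->9, 24->10, 26->11.5, 26->11.5, 30->13
Step 2: Rank sum for X: R1 = 1 + 3 + 5 + 7 + 8 + 9 + 11.5 = 44.5.
Step 3: U_X = R1 - n1(n1+1)/2 = 44.5 - 7*8/2 = 44.5 - 28 = 16.5.
       U_Y = n1*n2 - U_X = 42 - 16.5 = 25.5.
Step 4: Ties are present, so use the tie-corrected normal approximation (with continuity correction) for the p-value.
Step 5: p-value = 0.567176; compare to alpha = 0.05. fail to reject H0.

U_X = 16.5, p = 0.567176, fail to reject H0 at alpha = 0.05.


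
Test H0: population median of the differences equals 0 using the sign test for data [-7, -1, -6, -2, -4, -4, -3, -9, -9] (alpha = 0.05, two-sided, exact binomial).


Step 1: Discard zero differences. Original n = 9; n_eff = number of nonzero differences = 9.
Nonzero differences (with sign): -7, -1, -6, -2, -4, -4, -3, -9, -9
Step 2: Count signs: positive = 0, negative = 9.
Step 3: Under H0: P(positive) = 0.5, so the number of positives S ~ Bin(9, 0.5).
Step 4: Two-sided exact p-value = sum of Bin(9,0.5) probabilities at or below the observed probability = 0.003906.
Step 5: alpha = 0.05. reject H0.

n_eff = 9, pos = 0, neg = 9, p = 0.003906, reject H0.


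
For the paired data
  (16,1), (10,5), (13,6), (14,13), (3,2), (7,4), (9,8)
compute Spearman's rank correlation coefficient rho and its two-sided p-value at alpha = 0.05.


Step 1: Rank x and y separately (midranks; no ties here).
rank(x): 16->7, 10->4, 13->5, 14->6, 3->1, 7->2, 9->3
rank(y): 1->1, 5->4, 6->5, 13->7, 2->2, 4->3, 8->6
Step 2: d_i = R_x(i) - R_y(i); compute d_i^2.
  (7-1)^2=36, (4-4)^2=0, (5-5)^2=0, (6-7)^2=1, (1-2)^2=1, (2-3)^2=1, (3-6)^2=9
sum(d^2) = 48.
Step 3: rho = 1 - 6*48 / (7*(7^2 - 1)) = 1 - 288/336 = 0.142857.
Step 4: Under H0, t = rho * sqrt((n-2)/(1-rho^2)) = 0.3227 ~ t(5).
Step 5: Two-sided p-value from the t-distribution with 5 df = 0.759945.
Step 6: alpha = 0.05. fail to reject H0.

rho = 0.1429, p = 0.759945, fail to reject H0 at alpha = 0.05.


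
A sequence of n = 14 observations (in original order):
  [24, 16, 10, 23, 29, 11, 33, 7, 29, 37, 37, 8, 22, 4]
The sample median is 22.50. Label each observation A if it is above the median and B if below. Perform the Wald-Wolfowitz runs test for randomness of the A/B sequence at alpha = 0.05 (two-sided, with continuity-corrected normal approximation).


Step 1: Compute median = 22.50; label A = above, B = below.
Labels in order: ABBAABABAAABBB  (n_A = 7, n_B = 7)
Step 2: Count runs R = 8.
Step 3: Under H0 (random ordering), E[R] = 2*n_A*n_B/(n_A+n_B) + 1 = 2*7*7/14 + 1 = 8.0000.
        Var[R] = 2*n_A*n_B*(2*n_A*n_B - n_A - n_B) / ((n_A+n_B)^2 * (n_A+n_B-1)) = 8232/2548 = 3.2308.
        SD[R] = 1.7974.
Step 4: R = E[R], so z = 0 with no continuity correction.
Step 5: Two-sided p-value via normal approximation = 2*(1 - Phi(|z|)) = 1.000000.
Step 6: alpha = 0.05. fail to reject H0.

R = 8, z = 0.0000, p = 1.000000, fail to reject H0.


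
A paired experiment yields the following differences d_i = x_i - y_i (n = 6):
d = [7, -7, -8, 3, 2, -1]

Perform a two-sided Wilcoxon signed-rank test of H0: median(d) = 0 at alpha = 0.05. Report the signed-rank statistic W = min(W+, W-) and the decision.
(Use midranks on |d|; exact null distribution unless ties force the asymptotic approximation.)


Step 1: Drop any zero differences (none here) and take |d_i|.
|d| = [7, 7, 8, 3, 2, 1]
Step 2: Midrank |d_i| (ties get averaged ranks).
ranks: |7|->4.5, |7|->4.5, |8|->6, |3|->3, |2|->2, |1|->1
Step 3: Attach original signs; sum ranks with positive sign and with negative sign.
W+ = 4.5 + 3 + 2 = 9.5
W- = 4.5 + 6 + 1 = 11.5
(Check: W+ + W- = 21 should equal n(n+1)/2 = 21.)
Step 4: Test statistic W = min(W+, W-) = 9.5.
Step 5: Ties in |d|, so use the tie-corrected normal approximation.
        E[W] = n(n+1)/4 = 6*7/4 = 10.5.
        Tie groups: |d|=7 (t=2); sum(t^3 - t) = 6.
        Var[W] = n(n+1)(2n+1)/24 - sum(t^3-t)/48 = 546/24 - 6/48 = 22.625.
        z = (W - E[W]) / sqrt(Var[W]) = (9.5 - 10.5) / 4.7566 = -0.2102.
        Two-sided p = 2*Phi(z) = 0.833484.
Step 6: alpha = 0.05. fail to reject H0.

W+ = 9.5, W- = 11.5, W = min = 9.5, p = 0.833484, fail to reject H0.


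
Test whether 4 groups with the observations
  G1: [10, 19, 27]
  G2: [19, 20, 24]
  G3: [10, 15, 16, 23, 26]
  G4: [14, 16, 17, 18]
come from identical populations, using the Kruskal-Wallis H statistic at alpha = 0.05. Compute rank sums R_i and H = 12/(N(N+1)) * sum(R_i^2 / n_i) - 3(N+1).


Step 1: Combine all N = 15 observations and assign midranks.
sorted (value, group, rank): (10,G1,1.5), (10,G3,1.5), (14,G4,3), (15,G3,4), (16,G3,5.5), (16,G4,5.5), (17,G4,7), (18,G4,8), (19,G1,9.5), (19,G2,9.5), (20,G2,11), (23,G3,12), (24,G2,13), (26,G3,14), (27,G1,15)
Step 2: Sum ranks within each group.
R_1 = 26 (n_1 = 3)
R_2 = 33.5 (n_2 = 3)
R_3 = 37 (n_3 = 5)
R_4 = 23.5 (n_4 = 4)
Step 3: H = 12/(N(N+1)) * sum(R_i^2/n_i) - 3(N+1)
     = 12/(15*16) * (26^2/3 + 33.5^2/3 + 37^2/5 + 23.5^2/4) - 3*16
     = 0.050000 * 1011.28 - 48
     = 2.563958.
Step 4: Ties present; correction factor C = 1 - 18/(15^3 - 15) = 0.994643. Corrected H = 2.563958 / 0.994643 = 2.577768.
Step 5: Under H0, H ~ chi^2(3); p-value = 0.461400.
Step 6: alpha = 0.05. fail to reject H0.

H = 2.5778, df = 3, p = 0.461400, fail to reject H0.


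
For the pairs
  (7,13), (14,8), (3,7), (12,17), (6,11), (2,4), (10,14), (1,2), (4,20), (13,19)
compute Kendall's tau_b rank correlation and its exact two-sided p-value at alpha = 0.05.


Step 1: Enumerate the 45 unordered pairs (i,j) with i<j and classify each by sign(x_j-x_i) * sign(y_j-y_i).
  (1,2):dx=+7,dy=-5->D; (1,3):dx=-4,dy=-6->C; (1,4):dx=+5,dy=+4->C; (1,5):dx=-1,dy=-2->C
  (1,6):dx=-5,dy=-9->C; (1,7):dx=+3,dy=+1->C; (1,8):dx=-6,dy=-11->C; (1,9):dx=-3,dy=+7->D
  (1,10):dx=+6,dy=+6->C; (2,3):dx=-11,dy=-1->C; (2,4):dx=-2,dy=+9->D; (2,5):dx=-8,dy=+3->D
  (2,6):dx=-12,dy=-4->C; (2,7):dx=-4,dy=+6->D; (2,8):dx=-13,dy=-6->C; (2,9):dx=-10,dy=+12->D
  (2,10):dx=-1,dy=+11->D; (3,4):dx=+9,dy=+10->C; (3,5):dx=+3,dy=+4->C; (3,6):dx=-1,dy=-3->C
  (3,7):dx=+7,dy=+7->C; (3,8):dx=-2,dy=-5->C; (3,9):dx=+1,dy=+13->C; (3,10):dx=+10,dy=+12->C
  (4,5):dx=-6,dy=-6->C; (4,6):dx=-10,dy=-13->C; (4,7):dx=-2,dy=-3->C; (4,8):dx=-11,dy=-15->C
  (4,9):dx=-8,dy=+3->D; (4,10):dx=+1,dy=+2->C; (5,6):dx=-4,dy=-7->C; (5,7):dx=+4,dy=+3->C
  (5,8):dx=-5,dy=-9->C; (5,9):dx=-2,dy=+9->D; (5,10):dx=+7,dy=+8->C; (6,7):dx=+8,dy=+10->C
  (6,8):dx=-1,dy=-2->C; (6,9):dx=+2,dy=+16->C; (6,10):dx=+11,dy=+15->C; (7,8):dx=-9,dy=-12->C
  (7,9):dx=-6,dy=+6->D; (7,10):dx=+3,dy=+5->C; (8,9):dx=+3,dy=+18->C; (8,10):dx=+12,dy=+17->C
  (9,10):dx=+9,dy=-1->D
Step 2: C = 34, D = 11, total pairs = 45.
Step 3: tau = (C - D)/(n(n-1)/2) = (34 - 11)/45 = 0.511111.
Step 4: Exact two-sided p-value (enumerate n! = 3628800 permutations of y under H0): p = 0.046623.
Step 5: alpha = 0.05. reject H0.

tau_b = 0.5111 (C=34, D=11), p = 0.046623, reject H0.


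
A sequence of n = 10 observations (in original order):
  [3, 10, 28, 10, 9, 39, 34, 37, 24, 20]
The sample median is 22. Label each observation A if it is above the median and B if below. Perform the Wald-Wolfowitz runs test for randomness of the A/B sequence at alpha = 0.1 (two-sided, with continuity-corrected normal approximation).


Step 1: Compute median = 22; label A = above, B = below.
Labels in order: BBABBAAAAB  (n_A = 5, n_B = 5)
Step 2: Count runs R = 5.
Step 3: Under H0 (random ordering), E[R] = 2*n_A*n_B/(n_A+n_B) + 1 = 2*5*5/10 + 1 = 6.0000.
        Var[R] = 2*n_A*n_B*(2*n_A*n_B - n_A - n_B) / ((n_A+n_B)^2 * (n_A+n_B-1)) = 2000/900 = 2.2222.
        SD[R] = 1.4907.
Step 4: Continuity-corrected z = (R + 0.5 - E[R]) / SD[R] = (5 + 0.5 - 6.0000) / 1.4907 = -0.3354.
Step 5: Two-sided p-value via normal approximation = 2*(1 - Phi(|z|)) = 0.737316.
Step 6: alpha = 0.1. fail to reject H0.

R = 5, z = -0.3354, p = 0.737316, fail to reject H0.


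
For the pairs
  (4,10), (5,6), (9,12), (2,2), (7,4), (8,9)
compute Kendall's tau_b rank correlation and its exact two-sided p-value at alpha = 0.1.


Step 1: Enumerate the 15 unordered pairs (i,j) with i<j and classify each by sign(x_j-x_i) * sign(y_j-y_i).
  (1,2):dx=+1,dy=-4->D; (1,3):dx=+5,dy=+2->C; (1,4):dx=-2,dy=-8->C; (1,5):dx=+3,dy=-6->D
  (1,6):dx=+4,dy=-1->D; (2,3):dx=+4,dy=+6->C; (2,4):dx=-3,dy=-4->C; (2,5):dx=+2,dy=-2->D
  (2,6):dx=+3,dy=+3->C; (3,4):dx=-7,dy=-10->C; (3,5):dx=-2,dy=-8->C; (3,6):dx=-1,dy=-3->C
  (4,5):dx=+5,dy=+2->C; (4,6):dx=+6,dy=+7->C; (5,6):dx=+1,dy=+5->C
Step 2: C = 11, D = 4, total pairs = 15.
Step 3: tau = (C - D)/(n(n-1)/2) = (11 - 4)/15 = 0.466667.
Step 4: Exact two-sided p-value (enumerate n! = 720 permutations of y under H0): p = 0.272222.
Step 5: alpha = 0.1. fail to reject H0.

tau_b = 0.4667 (C=11, D=4), p = 0.272222, fail to reject H0.


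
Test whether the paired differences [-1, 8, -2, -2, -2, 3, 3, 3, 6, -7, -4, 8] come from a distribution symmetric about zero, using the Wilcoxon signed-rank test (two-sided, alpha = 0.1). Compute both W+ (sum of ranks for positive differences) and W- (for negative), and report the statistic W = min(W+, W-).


Step 1: Drop any zero differences (none here) and take |d_i|.
|d| = [1, 8, 2, 2, 2, 3, 3, 3, 6, 7, 4, 8]
Step 2: Midrank |d_i| (ties get averaged ranks).
ranks: |1|->1, |8|->11.5, |2|->3, |2|->3, |2|->3, |3|->6, |3|->6, |3|->6, |6|->9, |7|->10, |4|->8, |8|->11.5
Step 3: Attach original signs; sum ranks with positive sign and with negative sign.
W+ = 11.5 + 6 + 6 + 6 + 9 + 11.5 = 50
W- = 1 + 3 + 3 + 3 + 10 + 8 = 28
(Check: W+ + W- = 78 should equal n(n+1)/2 = 78.)
Step 4: Test statistic W = min(W+, W-) = 28.
Step 5: Ties in |d|, so use the tie-corrected normal approximation.
        E[W] = n(n+1)/4 = 12*13/4 = 39.
        Tie groups: |d|=2 (t=3), |d|=3 (t=3), |d|=8 (t=2); sum(t^3 - t) = 54.
        Var[W] = n(n+1)(2n+1)/24 - sum(t^3-t)/48 = 3900/24 - 54/48 = 161.375.
        z = (W - E[W]) / sqrt(Var[W]) = (28 - 39) / 12.7033 = -0.8659.
        Two-sided p = 2*Phi(z) = 0.386538.
Step 6: alpha = 0.1. fail to reject H0.

W+ = 50, W- = 28, W = min = 28, p = 0.386538, fail to reject H0.


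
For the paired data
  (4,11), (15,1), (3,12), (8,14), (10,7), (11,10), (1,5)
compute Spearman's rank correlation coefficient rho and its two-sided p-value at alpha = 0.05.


Step 1: Rank x and y separately (midranks; no ties here).
rank(x): 4->3, 15->7, 3->2, 8->4, 10->5, 11->6, 1->1
rank(y): 11->5, 1->1, 12->6, 14->7, 7->3, 10->4, 5->2
Step 2: d_i = R_x(i) - R_y(i); compute d_i^2.
  (3-5)^2=4, (7-1)^2=36, (2-6)^2=16, (4-7)^2=9, (5-3)^2=4, (6-4)^2=4, (1-2)^2=1
sum(d^2) = 74.
Step 3: rho = 1 - 6*74 / (7*(7^2 - 1)) = 1 - 444/336 = -0.321429.
Step 4: Under H0, t = rho * sqrt((n-2)/(1-rho^2)) = -0.7590 ~ t(5).
Step 5: Two-sided p-value from the t-distribution with 5 df = 0.482072.
Step 6: alpha = 0.05. fail to reject H0.

rho = -0.3214, p = 0.482072, fail to reject H0 at alpha = 0.05.


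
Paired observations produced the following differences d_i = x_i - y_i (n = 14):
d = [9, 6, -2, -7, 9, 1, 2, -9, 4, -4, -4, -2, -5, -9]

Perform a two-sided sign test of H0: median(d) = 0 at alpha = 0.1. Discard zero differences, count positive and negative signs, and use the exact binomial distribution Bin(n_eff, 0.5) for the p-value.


Step 1: Discard zero differences. Original n = 14; n_eff = number of nonzero differences = 14.
Nonzero differences (with sign): +9, +6, -2, -7, +9, +1, +2, -9, +4, -4, -4, -2, -5, -9
Step 2: Count signs: positive = 6, negative = 8.
Step 3: Under H0: P(positive) = 0.5, so the number of positives S ~ Bin(14, 0.5).
Step 4: Two-sided exact p-value = sum of Bin(14,0.5) probabilities at or below the observed probability = 0.790527.
Step 5: alpha = 0.1. fail to reject H0.

n_eff = 14, pos = 6, neg = 8, p = 0.790527, fail to reject H0.


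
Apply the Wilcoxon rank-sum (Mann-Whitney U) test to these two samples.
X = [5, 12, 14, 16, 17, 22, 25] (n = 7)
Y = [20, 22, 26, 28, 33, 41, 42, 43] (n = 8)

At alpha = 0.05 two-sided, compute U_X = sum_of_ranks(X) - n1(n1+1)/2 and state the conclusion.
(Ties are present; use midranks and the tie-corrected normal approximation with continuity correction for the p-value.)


Step 1: Combine and sort all 15 observations; assign midranks.
sorted (value, group): (5,X), (12,X), (14,X), (16,X), (17,X), (20,Y), (22,X), (22,Y), (25,X), (26,Y), (28,Y), (33,Y), (41,Y), (42,Y), (43,Y)
ranks: 5->1, 12->2, 14->3, 16->4, 17->5, 20->6, 22->7.5, 22->7.5, 25->9, 26->10, 28->11, 33->12, 41->13, 42->14, 43->15
Step 2: Rank sum for X: R1 = 1 + 2 + 3 + 4 + 5 + 7.5 + 9 = 31.5.
Step 3: U_X = R1 - n1(n1+1)/2 = 31.5 - 7*8/2 = 31.5 - 28 = 3.5.
       U_Y = n1*n2 - U_X = 56 - 3.5 = 52.5.
Step 4: Ties are present, so use the tie-corrected normal approximation (with continuity correction) for the p-value.
Step 5: p-value = 0.005437; compare to alpha = 0.05. reject H0.

U_X = 3.5, p = 0.005437, reject H0 at alpha = 0.05.


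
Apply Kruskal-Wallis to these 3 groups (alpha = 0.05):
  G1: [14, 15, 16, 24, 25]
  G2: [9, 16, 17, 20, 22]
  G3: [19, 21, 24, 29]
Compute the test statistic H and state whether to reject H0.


Step 1: Combine all N = 14 observations and assign midranks.
sorted (value, group, rank): (9,G2,1), (14,G1,2), (15,G1,3), (16,G1,4.5), (16,G2,4.5), (17,G2,6), (19,G3,7), (20,G2,8), (21,G3,9), (22,G2,10), (24,G1,11.5), (24,G3,11.5), (25,G1,13), (29,G3,14)
Step 2: Sum ranks within each group.
R_1 = 34 (n_1 = 5)
R_2 = 29.5 (n_2 = 5)
R_3 = 41.5 (n_3 = 4)
Step 3: H = 12/(N(N+1)) * sum(R_i^2/n_i) - 3(N+1)
     = 12/(14*15) * (34^2/5 + 29.5^2/5 + 41.5^2/4) - 3*15
     = 0.057143 * 835.812 - 45
     = 2.760714.
Step 4: Ties present; correction factor C = 1 - 12/(14^3 - 14) = 0.995604. Corrected H = 2.760714 / 0.995604 = 2.772903.
Step 5: Under H0, H ~ chi^2(2); p-value = 0.249961.
Step 6: alpha = 0.05. fail to reject H0.

H = 2.7729, df = 2, p = 0.249961, fail to reject H0.


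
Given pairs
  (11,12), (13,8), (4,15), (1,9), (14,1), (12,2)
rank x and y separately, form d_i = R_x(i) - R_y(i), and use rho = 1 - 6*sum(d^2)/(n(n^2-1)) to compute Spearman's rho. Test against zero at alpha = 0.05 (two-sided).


Step 1: Rank x and y separately (midranks; no ties here).
rank(x): 11->3, 13->5, 4->2, 1->1, 14->6, 12->4
rank(y): 12->5, 8->3, 15->6, 9->4, 1->1, 2->2
Step 2: d_i = R_x(i) - R_y(i); compute d_i^2.
  (3-5)^2=4, (5-3)^2=4, (2-6)^2=16, (1-4)^2=9, (6-1)^2=25, (4-2)^2=4
sum(d^2) = 62.
Step 3: rho = 1 - 6*62 / (6*(6^2 - 1)) = 1 - 372/210 = -0.771429.
Step 4: Under H0, t = rho * sqrt((n-2)/(1-rho^2)) = -2.4247 ~ t(4).
Step 5: Two-sided p-value from the t-distribution with 4 df = 0.072397.
Step 6: alpha = 0.05. fail to reject H0.

rho = -0.7714, p = 0.072397, fail to reject H0 at alpha = 0.05.


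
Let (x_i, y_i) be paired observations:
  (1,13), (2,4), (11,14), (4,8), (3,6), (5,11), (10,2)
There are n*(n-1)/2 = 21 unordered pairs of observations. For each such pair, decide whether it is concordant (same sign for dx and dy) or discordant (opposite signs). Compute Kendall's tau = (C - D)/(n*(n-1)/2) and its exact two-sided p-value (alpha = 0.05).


Step 1: Enumerate the 21 unordered pairs (i,j) with i<j and classify each by sign(x_j-x_i) * sign(y_j-y_i).
  (1,2):dx=+1,dy=-9->D; (1,3):dx=+10,dy=+1->C; (1,4):dx=+3,dy=-5->D; (1,5):dx=+2,dy=-7->D
  (1,6):dx=+4,dy=-2->D; (1,7):dx=+9,dy=-11->D; (2,3):dx=+9,dy=+10->C; (2,4):dx=+2,dy=+4->C
  (2,5):dx=+1,dy=+2->C; (2,6):dx=+3,dy=+7->C; (2,7):dx=+8,dy=-2->D; (3,4):dx=-7,dy=-6->C
  (3,5):dx=-8,dy=-8->C; (3,6):dx=-6,dy=-3->C; (3,7):dx=-1,dy=-12->C; (4,5):dx=-1,dy=-2->C
  (4,6):dx=+1,dy=+3->C; (4,7):dx=+6,dy=-6->D; (5,6):dx=+2,dy=+5->C; (5,7):dx=+7,dy=-4->D
  (6,7):dx=+5,dy=-9->D
Step 2: C = 12, D = 9, total pairs = 21.
Step 3: tau = (C - D)/(n(n-1)/2) = (12 - 9)/21 = 0.142857.
Step 4: Exact two-sided p-value (enumerate n! = 5040 permutations of y under H0): p = 0.772619.
Step 5: alpha = 0.05. fail to reject H0.

tau_b = 0.1429 (C=12, D=9), p = 0.772619, fail to reject H0.


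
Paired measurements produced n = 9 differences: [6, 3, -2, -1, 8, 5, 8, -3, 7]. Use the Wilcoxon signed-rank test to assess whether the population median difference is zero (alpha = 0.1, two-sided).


Step 1: Drop any zero differences (none here) and take |d_i|.
|d| = [6, 3, 2, 1, 8, 5, 8, 3, 7]
Step 2: Midrank |d_i| (ties get averaged ranks).
ranks: |6|->6, |3|->3.5, |2|->2, |1|->1, |8|->8.5, |5|->5, |8|->8.5, |3|->3.5, |7|->7
Step 3: Attach original signs; sum ranks with positive sign and with negative sign.
W+ = 6 + 3.5 + 8.5 + 5 + 8.5 + 7 = 38.5
W- = 2 + 1 + 3.5 = 6.5
(Check: W+ + W- = 45 should equal n(n+1)/2 = 45.)
Step 4: Test statistic W = min(W+, W-) = 6.5.
Step 5: Ties in |d|, so use the tie-corrected normal approximation.
        E[W] = n(n+1)/4 = 9*10/4 = 22.5.
        Tie groups: |d|=3 (t=2), |d|=8 (t=2); sum(t^3 - t) = 12.
        Var[W] = n(n+1)(2n+1)/24 - sum(t^3-t)/48 = 1710/24 - 12/48 = 71.
        z = (W - E[W]) / sqrt(Var[W]) = (6.5 - 22.5) / 8.4261 = -1.8989.
        Two-sided p = 2*Phi(z) = 0.057584.
Step 6: alpha = 0.1. reject H0.

W+ = 38.5, W- = 6.5, W = min = 6.5, p = 0.057584, reject H0.


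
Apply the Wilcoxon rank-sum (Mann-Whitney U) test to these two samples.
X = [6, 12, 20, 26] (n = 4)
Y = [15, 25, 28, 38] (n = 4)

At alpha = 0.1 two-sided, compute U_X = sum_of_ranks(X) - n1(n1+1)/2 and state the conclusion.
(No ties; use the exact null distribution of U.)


Step 1: Combine and sort all 8 observations; assign midranks.
sorted (value, group): (6,X), (12,X), (15,Y), (20,X), (25,Y), (26,X), (28,Y), (38,Y)
ranks: 6->1, 12->2, 15->3, 20->4, 25->5, 26->6, 28->7, 38->8
Step 2: Rank sum for X: R1 = 1 + 2 + 4 + 6 = 13.
Step 3: U_X = R1 - n1(n1+1)/2 = 13 - 4*5/2 = 13 - 10 = 3.
       U_Y = n1*n2 - U_X = 16 - 3 = 13.
Step 4: No ties, so the exact null distribution of U (based on enumerating the C(8,4) = 70 equally likely rank assignments) gives the two-sided p-value.
Step 5: p-value = 0.200000; compare to alpha = 0.1. fail to reject H0.

U_X = 3, p = 0.200000, fail to reject H0 at alpha = 0.1.


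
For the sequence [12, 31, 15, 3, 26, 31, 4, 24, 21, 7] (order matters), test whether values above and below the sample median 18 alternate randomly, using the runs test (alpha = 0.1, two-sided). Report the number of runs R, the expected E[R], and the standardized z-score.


Step 1: Compute median = 18; label A = above, B = below.
Labels in order: BABBAABAAB  (n_A = 5, n_B = 5)
Step 2: Count runs R = 7.
Step 3: Under H0 (random ordering), E[R] = 2*n_A*n_B/(n_A+n_B) + 1 = 2*5*5/10 + 1 = 6.0000.
        Var[R] = 2*n_A*n_B*(2*n_A*n_B - n_A - n_B) / ((n_A+n_B)^2 * (n_A+n_B-1)) = 2000/900 = 2.2222.
        SD[R] = 1.4907.
Step 4: Continuity-corrected z = (R - 0.5 - E[R]) / SD[R] = (7 - 0.5 - 6.0000) / 1.4907 = 0.3354.
Step 5: Two-sided p-value via normal approximation = 2*(1 - Phi(|z|)) = 0.737316.
Step 6: alpha = 0.1. fail to reject H0.

R = 7, z = 0.3354, p = 0.737316, fail to reject H0.


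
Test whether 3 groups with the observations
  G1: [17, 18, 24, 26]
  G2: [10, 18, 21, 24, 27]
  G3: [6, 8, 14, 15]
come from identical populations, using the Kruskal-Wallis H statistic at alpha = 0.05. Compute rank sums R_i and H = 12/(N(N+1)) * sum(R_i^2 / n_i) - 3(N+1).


Step 1: Combine all N = 13 observations and assign midranks.
sorted (value, group, rank): (6,G3,1), (8,G3,2), (10,G2,3), (14,G3,4), (15,G3,5), (17,G1,6), (18,G1,7.5), (18,G2,7.5), (21,G2,9), (24,G1,10.5), (24,G2,10.5), (26,G1,12), (27,G2,13)
Step 2: Sum ranks within each group.
R_1 = 36 (n_1 = 4)
R_2 = 43 (n_2 = 5)
R_3 = 12 (n_3 = 4)
Step 3: H = 12/(N(N+1)) * sum(R_i^2/n_i) - 3(N+1)
     = 12/(13*14) * (36^2/4 + 43^2/5 + 12^2/4) - 3*14
     = 0.065934 * 729.8 - 42
     = 6.118681.
Step 4: Ties present; correction factor C = 1 - 12/(13^3 - 13) = 0.994505. Corrected H = 6.118681 / 0.994505 = 6.152486.
Step 5: Under H0, H ~ chi^2(2); p-value = 0.046132.
Step 6: alpha = 0.05. reject H0.

H = 6.1525, df = 2, p = 0.046132, reject H0.


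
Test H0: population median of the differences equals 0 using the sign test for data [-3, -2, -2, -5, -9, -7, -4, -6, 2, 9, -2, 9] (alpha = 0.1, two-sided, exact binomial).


Step 1: Discard zero differences. Original n = 12; n_eff = number of nonzero differences = 12.
Nonzero differences (with sign): -3, -2, -2, -5, -9, -7, -4, -6, +2, +9, -2, +9
Step 2: Count signs: positive = 3, negative = 9.
Step 3: Under H0: P(positive) = 0.5, so the number of positives S ~ Bin(12, 0.5).
Step 4: Two-sided exact p-value = sum of Bin(12,0.5) probabilities at or below the observed probability = 0.145996.
Step 5: alpha = 0.1. fail to reject H0.

n_eff = 12, pos = 3, neg = 9, p = 0.145996, fail to reject H0.


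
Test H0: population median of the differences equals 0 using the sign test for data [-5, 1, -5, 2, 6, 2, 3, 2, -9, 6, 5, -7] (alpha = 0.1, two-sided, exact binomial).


Step 1: Discard zero differences. Original n = 12; n_eff = number of nonzero differences = 12.
Nonzero differences (with sign): -5, +1, -5, +2, +6, +2, +3, +2, -9, +6, +5, -7
Step 2: Count signs: positive = 8, negative = 4.
Step 3: Under H0: P(positive) = 0.5, so the number of positives S ~ Bin(12, 0.5).
Step 4: Two-sided exact p-value = sum of Bin(12,0.5) probabilities at or below the observed probability = 0.387695.
Step 5: alpha = 0.1. fail to reject H0.

n_eff = 12, pos = 8, neg = 4, p = 0.387695, fail to reject H0.


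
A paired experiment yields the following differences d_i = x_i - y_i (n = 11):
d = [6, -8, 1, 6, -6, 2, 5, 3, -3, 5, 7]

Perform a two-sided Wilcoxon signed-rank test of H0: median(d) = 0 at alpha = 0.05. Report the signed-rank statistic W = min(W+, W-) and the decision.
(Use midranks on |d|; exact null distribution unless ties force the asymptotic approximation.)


Step 1: Drop any zero differences (none here) and take |d_i|.
|d| = [6, 8, 1, 6, 6, 2, 5, 3, 3, 5, 7]
Step 2: Midrank |d_i| (ties get averaged ranks).
ranks: |6|->8, |8|->11, |1|->1, |6|->8, |6|->8, |2|->2, |5|->5.5, |3|->3.5, |3|->3.5, |5|->5.5, |7|->10
Step 3: Attach original signs; sum ranks with positive sign and with negative sign.
W+ = 8 + 1 + 8 + 2 + 5.5 + 3.5 + 5.5 + 10 = 43.5
W- = 11 + 8 + 3.5 = 22.5
(Check: W+ + W- = 66 should equal n(n+1)/2 = 66.)
Step 4: Test statistic W = min(W+, W-) = 22.5.
Step 5: Ties in |d|, so use the tie-corrected normal approximation.
        E[W] = n(n+1)/4 = 11*12/4 = 33.
        Tie groups: |d|=3 (t=2), |d|=5 (t=2), |d|=6 (t=3); sum(t^3 - t) = 36.
        Var[W] = n(n+1)(2n+1)/24 - sum(t^3-t)/48 = 3036/24 - 36/48 = 125.75.
        z = (W - E[W]) / sqrt(Var[W]) = (22.5 - 33) / 11.2138 = -0.9363.
        Two-sided p = 2*Phi(z) = 0.349096.
Step 6: alpha = 0.05. fail to reject H0.

W+ = 43.5, W- = 22.5, W = min = 22.5, p = 0.349096, fail to reject H0.


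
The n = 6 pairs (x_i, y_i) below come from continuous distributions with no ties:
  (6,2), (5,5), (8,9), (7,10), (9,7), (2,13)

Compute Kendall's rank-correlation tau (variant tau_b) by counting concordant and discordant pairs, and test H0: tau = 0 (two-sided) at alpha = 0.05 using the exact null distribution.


Step 1: Enumerate the 15 unordered pairs (i,j) with i<j and classify each by sign(x_j-x_i) * sign(y_j-y_i).
  (1,2):dx=-1,dy=+3->D; (1,3):dx=+2,dy=+7->C; (1,4):dx=+1,dy=+8->C; (1,5):dx=+3,dy=+5->C
  (1,6):dx=-4,dy=+11->D; (2,3):dx=+3,dy=+4->C; (2,4):dx=+2,dy=+5->C; (2,5):dx=+4,dy=+2->C
  (2,6):dx=-3,dy=+8->D; (3,4):dx=-1,dy=+1->D; (3,5):dx=+1,dy=-2->D; (3,6):dx=-6,dy=+4->D
  (4,5):dx=+2,dy=-3->D; (4,6):dx=-5,dy=+3->D; (5,6):dx=-7,dy=+6->D
Step 2: C = 6, D = 9, total pairs = 15.
Step 3: tau = (C - D)/(n(n-1)/2) = (6 - 9)/15 = -0.200000.
Step 4: Exact two-sided p-value (enumerate n! = 720 permutations of y under H0): p = 0.719444.
Step 5: alpha = 0.05. fail to reject H0.

tau_b = -0.2000 (C=6, D=9), p = 0.719444, fail to reject H0.


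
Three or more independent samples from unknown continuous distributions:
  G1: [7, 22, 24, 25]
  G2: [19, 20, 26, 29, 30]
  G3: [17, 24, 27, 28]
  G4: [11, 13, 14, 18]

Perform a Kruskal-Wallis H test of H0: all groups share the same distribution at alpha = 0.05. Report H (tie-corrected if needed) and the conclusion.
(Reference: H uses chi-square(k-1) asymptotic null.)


Step 1: Combine all N = 17 observations and assign midranks.
sorted (value, group, rank): (7,G1,1), (11,G4,2), (13,G4,3), (14,G4,4), (17,G3,5), (18,G4,6), (19,G2,7), (20,G2,8), (22,G1,9), (24,G1,10.5), (24,G3,10.5), (25,G1,12), (26,G2,13), (27,G3,14), (28,G3,15), (29,G2,16), (30,G2,17)
Step 2: Sum ranks within each group.
R_1 = 32.5 (n_1 = 4)
R_2 = 61 (n_2 = 5)
R_3 = 44.5 (n_3 = 4)
R_4 = 15 (n_4 = 4)
Step 3: H = 12/(N(N+1)) * sum(R_i^2/n_i) - 3(N+1)
     = 12/(17*18) * (32.5^2/4 + 61^2/5 + 44.5^2/4 + 15^2/4) - 3*18
     = 0.039216 * 1559.58 - 54
     = 7.159804.
Step 4: Ties present; correction factor C = 1 - 6/(17^3 - 17) = 0.998775. Corrected H = 7.159804 / 0.998775 = 7.168589.
Step 5: Under H0, H ~ chi^2(3); p-value = 0.066714.
Step 6: alpha = 0.05. fail to reject H0.

H = 7.1686, df = 3, p = 0.066714, fail to reject H0.


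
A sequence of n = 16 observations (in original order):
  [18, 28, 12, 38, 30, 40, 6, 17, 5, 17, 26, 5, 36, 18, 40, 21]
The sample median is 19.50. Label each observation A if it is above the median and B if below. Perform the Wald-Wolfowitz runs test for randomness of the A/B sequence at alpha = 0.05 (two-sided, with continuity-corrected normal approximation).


Step 1: Compute median = 19.50; label A = above, B = below.
Labels in order: BABAAABBBBABABAA  (n_A = 8, n_B = 8)
Step 2: Count runs R = 10.
Step 3: Under H0 (random ordering), E[R] = 2*n_A*n_B/(n_A+n_B) + 1 = 2*8*8/16 + 1 = 9.0000.
        Var[R] = 2*n_A*n_B*(2*n_A*n_B - n_A - n_B) / ((n_A+n_B)^2 * (n_A+n_B-1)) = 14336/3840 = 3.7333.
        SD[R] = 1.9322.
Step 4: Continuity-corrected z = (R - 0.5 - E[R]) / SD[R] = (10 - 0.5 - 9.0000) / 1.9322 = 0.2588.
Step 5: Two-sided p-value via normal approximation = 2*(1 - Phi(|z|)) = 0.795809.
Step 6: alpha = 0.05. fail to reject H0.

R = 10, z = 0.2588, p = 0.795809, fail to reject H0.


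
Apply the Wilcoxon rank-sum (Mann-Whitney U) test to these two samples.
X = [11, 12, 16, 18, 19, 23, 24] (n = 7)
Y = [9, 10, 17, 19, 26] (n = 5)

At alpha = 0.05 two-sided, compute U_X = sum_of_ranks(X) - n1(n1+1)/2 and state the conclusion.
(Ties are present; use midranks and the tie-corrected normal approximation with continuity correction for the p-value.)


Step 1: Combine and sort all 12 observations; assign midranks.
sorted (value, group): (9,Y), (10,Y), (11,X), (12,X), (16,X), (17,Y), (18,X), (19,X), (19,Y), (23,X), (24,X), (26,Y)
ranks: 9->1, 10->2, 11->3, 12->4, 16->5, 17->6, 18->7, 19->8.5, 19->8.5, 23->10, 24->11, 26->12
Step 2: Rank sum for X: R1 = 3 + 4 + 5 + 7 + 8.5 + 10 + 11 = 48.5.
Step 3: U_X = R1 - n1(n1+1)/2 = 48.5 - 7*8/2 = 48.5 - 28 = 20.5.
       U_Y = n1*n2 - U_X = 35 - 20.5 = 14.5.
Step 4: Ties are present, so use the tie-corrected normal approximation (with continuity correction) for the p-value.
Step 5: p-value = 0.684221; compare to alpha = 0.05. fail to reject H0.

U_X = 20.5, p = 0.684221, fail to reject H0 at alpha = 0.05.


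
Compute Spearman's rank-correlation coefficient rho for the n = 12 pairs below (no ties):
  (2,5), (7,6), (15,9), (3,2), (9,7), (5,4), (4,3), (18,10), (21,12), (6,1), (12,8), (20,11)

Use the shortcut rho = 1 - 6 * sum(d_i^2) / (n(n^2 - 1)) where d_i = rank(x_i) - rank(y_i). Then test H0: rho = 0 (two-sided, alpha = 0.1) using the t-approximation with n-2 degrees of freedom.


Step 1: Rank x and y separately (midranks; no ties here).
rank(x): 2->1, 7->6, 15->9, 3->2, 9->7, 5->4, 4->3, 18->10, 21->12, 6->5, 12->8, 20->11
rank(y): 5->5, 6->6, 9->9, 2->2, 7->7, 4->4, 3->3, 10->10, 12->12, 1->1, 8->8, 11->11
Step 2: d_i = R_x(i) - R_y(i); compute d_i^2.
  (1-5)^2=16, (6-6)^2=0, (9-9)^2=0, (2-2)^2=0, (7-7)^2=0, (4-4)^2=0, (3-3)^2=0, (10-10)^2=0, (12-12)^2=0, (5-1)^2=16, (8-8)^2=0, (11-11)^2=0
sum(d^2) = 32.
Step 3: rho = 1 - 6*32 / (12*(12^2 - 1)) = 1 - 192/1716 = 0.888112.
Step 4: Under H0, t = rho * sqrt((n-2)/(1-rho^2)) = 6.1103 ~ t(10).
Step 5: Two-sided p-value from the t-distribution with 10 df = 0.000114.
Step 6: alpha = 0.1. reject H0.

rho = 0.8881, p = 0.000114, reject H0 at alpha = 0.1.


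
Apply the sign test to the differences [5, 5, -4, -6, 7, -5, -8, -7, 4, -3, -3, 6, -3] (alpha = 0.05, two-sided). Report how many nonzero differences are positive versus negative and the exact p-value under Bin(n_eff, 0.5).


Step 1: Discard zero differences. Original n = 13; n_eff = number of nonzero differences = 13.
Nonzero differences (with sign): +5, +5, -4, -6, +7, -5, -8, -7, +4, -3, -3, +6, -3
Step 2: Count signs: positive = 5, negative = 8.
Step 3: Under H0: P(positive) = 0.5, so the number of positives S ~ Bin(13, 0.5).
Step 4: Two-sided exact p-value = sum of Bin(13,0.5) probabilities at or below the observed probability = 0.581055.
Step 5: alpha = 0.05. fail to reject H0.

n_eff = 13, pos = 5, neg = 8, p = 0.581055, fail to reject H0.


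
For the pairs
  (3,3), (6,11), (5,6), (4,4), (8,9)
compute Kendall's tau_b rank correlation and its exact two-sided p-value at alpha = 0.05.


Step 1: Enumerate the 10 unordered pairs (i,j) with i<j and classify each by sign(x_j-x_i) * sign(y_j-y_i).
  (1,2):dx=+3,dy=+8->C; (1,3):dx=+2,dy=+3->C; (1,4):dx=+1,dy=+1->C; (1,5):dx=+5,dy=+6->C
  (2,3):dx=-1,dy=-5->C; (2,4):dx=-2,dy=-7->C; (2,5):dx=+2,dy=-2->D; (3,4):dx=-1,dy=-2->C
  (3,5):dx=+3,dy=+3->C; (4,5):dx=+4,dy=+5->C
Step 2: C = 9, D = 1, total pairs = 10.
Step 3: tau = (C - D)/(n(n-1)/2) = (9 - 1)/10 = 0.800000.
Step 4: Exact two-sided p-value (enumerate n! = 120 permutations of y under H0): p = 0.083333.
Step 5: alpha = 0.05. fail to reject H0.

tau_b = 0.8000 (C=9, D=1), p = 0.083333, fail to reject H0.


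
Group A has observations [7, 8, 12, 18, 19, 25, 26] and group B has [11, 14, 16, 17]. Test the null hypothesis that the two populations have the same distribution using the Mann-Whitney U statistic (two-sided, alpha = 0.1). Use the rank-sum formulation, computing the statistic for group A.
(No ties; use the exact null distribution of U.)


Step 1: Combine and sort all 11 observations; assign midranks.
sorted (value, group): (7,X), (8,X), (11,Y), (12,X), (14,Y), (16,Y), (17,Y), (18,X), (19,X), (25,X), (26,X)
ranks: 7->1, 8->2, 11->3, 12->4, 14->5, 16->6, 17->7, 18->8, 19->9, 25->10, 26->11
Step 2: Rank sum for X: R1 = 1 + 2 + 4 + 8 + 9 + 10 + 11 = 45.
Step 3: U_X = R1 - n1(n1+1)/2 = 45 - 7*8/2 = 45 - 28 = 17.
       U_Y = n1*n2 - U_X = 28 - 17 = 11.
Step 4: No ties, so the exact null distribution of U (based on enumerating the C(11,7) = 330 equally likely rank assignments) gives the two-sided p-value.
Step 5: p-value = 0.648485; compare to alpha = 0.1. fail to reject H0.

U_X = 17, p = 0.648485, fail to reject H0 at alpha = 0.1.


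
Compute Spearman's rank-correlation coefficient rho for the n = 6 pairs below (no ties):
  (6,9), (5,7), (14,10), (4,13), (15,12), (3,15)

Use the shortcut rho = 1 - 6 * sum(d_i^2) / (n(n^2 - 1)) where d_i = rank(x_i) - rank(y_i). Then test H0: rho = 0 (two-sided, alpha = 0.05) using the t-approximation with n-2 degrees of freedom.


Step 1: Rank x and y separately (midranks; no ties here).
rank(x): 6->4, 5->3, 14->5, 4->2, 15->6, 3->1
rank(y): 9->2, 7->1, 10->3, 13->5, 12->4, 15->6
Step 2: d_i = R_x(i) - R_y(i); compute d_i^2.
  (4-2)^2=4, (3-1)^2=4, (5-3)^2=4, (2-5)^2=9, (6-4)^2=4, (1-6)^2=25
sum(d^2) = 50.
Step 3: rho = 1 - 6*50 / (6*(6^2 - 1)) = 1 - 300/210 = -0.428571.
Step 4: Under H0, t = rho * sqrt((n-2)/(1-rho^2)) = -0.9487 ~ t(4).
Step 5: Two-sided p-value from the t-distribution with 4 df = 0.396501.
Step 6: alpha = 0.05. fail to reject H0.

rho = -0.4286, p = 0.396501, fail to reject H0 at alpha = 0.05.


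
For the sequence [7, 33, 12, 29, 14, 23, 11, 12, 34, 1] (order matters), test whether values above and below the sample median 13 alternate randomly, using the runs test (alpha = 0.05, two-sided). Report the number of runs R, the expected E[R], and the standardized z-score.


Step 1: Compute median = 13; label A = above, B = below.
Labels in order: BABAAABBAB  (n_A = 5, n_B = 5)
Step 2: Count runs R = 7.
Step 3: Under H0 (random ordering), E[R] = 2*n_A*n_B/(n_A+n_B) + 1 = 2*5*5/10 + 1 = 6.0000.
        Var[R] = 2*n_A*n_B*(2*n_A*n_B - n_A - n_B) / ((n_A+n_B)^2 * (n_A+n_B-1)) = 2000/900 = 2.2222.
        SD[R] = 1.4907.
Step 4: Continuity-corrected z = (R - 0.5 - E[R]) / SD[R] = (7 - 0.5 - 6.0000) / 1.4907 = 0.3354.
Step 5: Two-sided p-value via normal approximation = 2*(1 - Phi(|z|)) = 0.737316.
Step 6: alpha = 0.05. fail to reject H0.

R = 7, z = 0.3354, p = 0.737316, fail to reject H0.


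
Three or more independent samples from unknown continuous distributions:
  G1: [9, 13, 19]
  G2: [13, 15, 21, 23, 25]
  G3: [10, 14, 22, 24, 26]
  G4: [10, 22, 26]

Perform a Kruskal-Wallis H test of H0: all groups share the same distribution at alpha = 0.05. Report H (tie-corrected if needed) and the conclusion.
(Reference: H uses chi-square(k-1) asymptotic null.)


Step 1: Combine all N = 16 observations and assign midranks.
sorted (value, group, rank): (9,G1,1), (10,G3,2.5), (10,G4,2.5), (13,G1,4.5), (13,G2,4.5), (14,G3,6), (15,G2,7), (19,G1,8), (21,G2,9), (22,G3,10.5), (22,G4,10.5), (23,G2,12), (24,G3,13), (25,G2,14), (26,G3,15.5), (26,G4,15.5)
Step 2: Sum ranks within each group.
R_1 = 13.5 (n_1 = 3)
R_2 = 46.5 (n_2 = 5)
R_3 = 47.5 (n_3 = 5)
R_4 = 28.5 (n_4 = 3)
Step 3: H = 12/(N(N+1)) * sum(R_i^2/n_i) - 3(N+1)
     = 12/(16*17) * (13.5^2/3 + 46.5^2/5 + 47.5^2/5 + 28.5^2/3) - 3*17
     = 0.044118 * 1215.2 - 51
     = 2.611765.
Step 4: Ties present; correction factor C = 1 - 24/(16^3 - 16) = 0.994118. Corrected H = 2.611765 / 0.994118 = 2.627219.
Step 5: Under H0, H ~ chi^2(3); p-value = 0.452738.
Step 6: alpha = 0.05. fail to reject H0.

H = 2.6272, df = 3, p = 0.452738, fail to reject H0.


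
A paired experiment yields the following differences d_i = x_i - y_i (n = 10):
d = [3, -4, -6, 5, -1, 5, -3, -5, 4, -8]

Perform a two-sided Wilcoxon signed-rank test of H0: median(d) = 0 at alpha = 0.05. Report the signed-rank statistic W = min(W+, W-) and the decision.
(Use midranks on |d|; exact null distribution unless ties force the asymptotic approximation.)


Step 1: Drop any zero differences (none here) and take |d_i|.
|d| = [3, 4, 6, 5, 1, 5, 3, 5, 4, 8]
Step 2: Midrank |d_i| (ties get averaged ranks).
ranks: |3|->2.5, |4|->4.5, |6|->9, |5|->7, |1|->1, |5|->7, |3|->2.5, |5|->7, |4|->4.5, |8|->10
Step 3: Attach original signs; sum ranks with positive sign and with negative sign.
W+ = 2.5 + 7 + 7 + 4.5 = 21
W- = 4.5 + 9 + 1 + 2.5 + 7 + 10 = 34
(Check: W+ + W- = 55 should equal n(n+1)/2 = 55.)
Step 4: Test statistic W = min(W+, W-) = 21.
Step 5: Ties in |d|, so use the tie-corrected normal approximation.
        E[W] = n(n+1)/4 = 10*11/4 = 27.5.
        Tie groups: |d|=3 (t=2), |d|=4 (t=2), |d|=5 (t=3); sum(t^3 - t) = 36.
        Var[W] = n(n+1)(2n+1)/24 - sum(t^3-t)/48 = 2310/24 - 36/48 = 95.5.
        z = (W - E[W]) / sqrt(Var[W]) = (21 - 27.5) / 9.7724 = -0.6651.
        Two-sided p = 2*Phi(z) = 0.505962.
Step 6: alpha = 0.05. fail to reject H0.

W+ = 21, W- = 34, W = min = 21, p = 0.505962, fail to reject H0.


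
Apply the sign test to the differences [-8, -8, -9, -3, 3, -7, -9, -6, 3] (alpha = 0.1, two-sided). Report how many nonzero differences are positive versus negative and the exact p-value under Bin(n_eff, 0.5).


Step 1: Discard zero differences. Original n = 9; n_eff = number of nonzero differences = 9.
Nonzero differences (with sign): -8, -8, -9, -3, +3, -7, -9, -6, +3
Step 2: Count signs: positive = 2, negative = 7.
Step 3: Under H0: P(positive) = 0.5, so the number of positives S ~ Bin(9, 0.5).
Step 4: Two-sided exact p-value = sum of Bin(9,0.5) probabilities at or below the observed probability = 0.179688.
Step 5: alpha = 0.1. fail to reject H0.

n_eff = 9, pos = 2, neg = 7, p = 0.179688, fail to reject H0.


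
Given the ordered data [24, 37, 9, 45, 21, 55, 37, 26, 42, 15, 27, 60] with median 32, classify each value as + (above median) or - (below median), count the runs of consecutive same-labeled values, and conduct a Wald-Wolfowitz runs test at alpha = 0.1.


Step 1: Compute median = 32; label A = above, B = below.
Labels in order: BABABAABABBA  (n_A = 6, n_B = 6)
Step 2: Count runs R = 10.
Step 3: Under H0 (random ordering), E[R] = 2*n_A*n_B/(n_A+n_B) + 1 = 2*6*6/12 + 1 = 7.0000.
        Var[R] = 2*n_A*n_B*(2*n_A*n_B - n_A - n_B) / ((n_A+n_B)^2 * (n_A+n_B-1)) = 4320/1584 = 2.7273.
        SD[R] = 1.6514.
Step 4: Continuity-corrected z = (R - 0.5 - E[R]) / SD[R] = (10 - 0.5 - 7.0000) / 1.6514 = 1.5138.
Step 5: Two-sided p-value via normal approximation = 2*(1 - Phi(|z|)) = 0.130070.
Step 6: alpha = 0.1. fail to reject H0.

R = 10, z = 1.5138, p = 0.130070, fail to reject H0.
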